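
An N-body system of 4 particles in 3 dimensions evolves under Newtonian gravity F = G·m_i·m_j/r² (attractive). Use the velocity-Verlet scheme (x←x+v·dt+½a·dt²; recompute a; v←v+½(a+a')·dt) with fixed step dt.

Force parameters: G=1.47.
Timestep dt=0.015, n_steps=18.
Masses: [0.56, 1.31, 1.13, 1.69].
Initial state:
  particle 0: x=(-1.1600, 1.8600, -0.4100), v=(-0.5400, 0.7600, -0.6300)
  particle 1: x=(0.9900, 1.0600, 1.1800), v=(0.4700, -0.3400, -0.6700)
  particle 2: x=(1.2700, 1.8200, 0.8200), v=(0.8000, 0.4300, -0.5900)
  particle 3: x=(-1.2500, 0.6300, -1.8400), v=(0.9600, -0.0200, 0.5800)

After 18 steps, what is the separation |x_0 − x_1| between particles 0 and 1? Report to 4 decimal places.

3.0545

step 0: x0=(-1.1600, 1.8600, -0.4100) x1=(0.9900, 1.0600, 1.1800) x2=(1.2700, 1.8200, 0.8200) x3=(-1.2500, 0.6300, -1.8400)
step 1: x0=(-1.1681, 1.8713, -0.4195) x1=(0.9971, 1.0551, 1.1698) x2=(1.2819, 1.8262, 0.8112) x3=(-1.2356, 0.6297, -1.8313)
step 2: x0=(-1.1760, 1.8826, -0.4290) x1=(1.0043, 1.0506, 1.1594) x2=(1.2936, 1.8319, 0.8027) x3=(-1.2211, 0.6295, -1.8224)
step 3: x0=(-1.1839, 1.8937, -0.4386) x1=(1.0116, 1.0465, 1.1488) x2=(1.3050, 1.8372, 0.7943) x3=(-1.2066, 0.6293, -1.8135)
step 4: x0=(-1.1917, 1.9046, -0.4483) x1=(1.0190, 1.0428, 1.1380) x2=(1.3163, 1.8420, 0.7860) x3=(-1.1921, 0.6292, -1.8046)
step 5: x0=(-1.1995, 1.9155, -0.4581) x1=(1.0266, 1.0395, 1.1269) x2=(1.3273, 1.8464, 0.7779) x3=(-1.1775, 0.6291, -1.7955)
step 6: x0=(-1.2071, 1.9262, -0.4679) x1=(1.0342, 1.0365, 1.1157) x2=(1.3381, 1.8503, 0.7700) x3=(-1.1629, 0.6290, -1.7863)
step 7: x0=(-1.2147, 1.9368, -0.4778) x1=(1.0419, 1.0340, 1.1042) x2=(1.3487, 1.8537, 0.7622) x3=(-1.1483, 0.6291, -1.7771)
step 8: x0=(-1.2222, 1.9472, -0.4877) x1=(1.0497, 1.0318, 1.0925) x2=(1.3591, 1.8568, 0.7546) x3=(-1.1336, 0.6291, -1.7678)
step 9: x0=(-1.2295, 1.9575, -0.4977) x1=(1.0576, 1.0299, 1.0807) x2=(1.3693, 1.8594, 0.7471) x3=(-1.1189, 0.6292, -1.7584)
step 10: x0=(-1.2368, 1.9677, -0.5078) x1=(1.0656, 1.0284, 1.0686) x2=(1.3793, 1.8615, 0.7397) x3=(-1.1042, 0.6294, -1.7489)
step 11: x0=(-1.2440, 1.9777, -0.5180) x1=(1.0737, 1.0273, 1.0564) x2=(1.3891, 1.8632, 0.7324) x3=(-1.0894, 0.6296, -1.7394)
step 12: x0=(-1.2511, 1.9876, -0.5282) x1=(1.0819, 1.0266, 1.0439) x2=(1.3987, 1.8645, 0.7253) x3=(-1.0746, 0.6299, -1.7297)
step 13: x0=(-1.2581, 1.9974, -0.5385) x1=(1.0901, 1.0262, 1.0313) x2=(1.4081, 1.8653, 0.7183) x3=(-1.0598, 0.6302, -1.7200)
step 14: x0=(-1.2651, 2.0070, -0.5488) x1=(1.0985, 1.0262, 1.0185) x2=(1.4173, 1.8658, 0.7115) x3=(-1.0449, 0.6306, -1.7102)
step 15: x0=(-1.2719, 2.0164, -0.5592) x1=(1.1070, 1.0266, 1.0055) x2=(1.4262, 1.8657, 0.7047) x3=(-1.0300, 0.6310, -1.7003)
step 16: x0=(-1.2786, 2.0258, -0.5697) x1=(1.1155, 1.0273, 0.9924) x2=(1.4350, 1.8653, 0.6981) x3=(-1.0150, 0.6315, -1.6904)
step 17: x0=(-1.2852, 2.0349, -0.5803) x1=(1.1242, 1.0285, 0.9791) x2=(1.4435, 1.8643, 0.6915) x3=(-1.0001, 0.6321, -1.6803)
step 18: x0=(-1.2918, 2.0439, -0.5909) x1=(1.1329, 1.0299, 0.9655) x2=(1.4519, 1.8630, 0.6851) x3=(-0.9851, 0.6327, -1.6702)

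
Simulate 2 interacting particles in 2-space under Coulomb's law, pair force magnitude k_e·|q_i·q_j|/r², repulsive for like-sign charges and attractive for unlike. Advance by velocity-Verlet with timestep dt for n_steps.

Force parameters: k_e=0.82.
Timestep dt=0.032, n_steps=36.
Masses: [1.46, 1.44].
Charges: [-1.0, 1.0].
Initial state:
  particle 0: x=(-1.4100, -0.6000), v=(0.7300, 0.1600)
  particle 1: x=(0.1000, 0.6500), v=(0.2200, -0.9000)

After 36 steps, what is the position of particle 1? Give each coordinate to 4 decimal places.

(0.1827, -0.4693)

step 0: x0=(-1.4100, -0.6000) x1=(0.1000, 0.6500)
step 1: x0=(-1.3866, -0.5948) x1=(0.1070, 0.6212)
step 2: x0=(-1.3630, -0.5896) x1=(0.1138, 0.5922)
step 3: x0=(-1.3394, -0.5842) x1=(0.1206, 0.5632)
step 4: x0=(-1.3156, -0.5787) x1=(0.1272, 0.5340)
step 5: x0=(-1.2917, -0.5732) x1=(0.1336, 0.5047)
step 6: x0=(-1.2676, -0.5675) x1=(0.1399, 0.4754)
step 7: x0=(-1.2434, -0.5617) x1=(0.1461, 0.4459)
step 8: x0=(-1.2190, -0.5558) x1=(0.1521, 0.4163)
step 9: x0=(-1.1944, -0.5497) x1=(0.1579, 0.3866)
step 10: x0=(-1.1697, -0.5436) x1=(0.1636, 0.3567)
step 11: x0=(-1.1448, -0.5373) x1=(0.1691, 0.3268)
step 12: x0=(-1.1197, -0.5309) x1=(0.1743, 0.2967)
step 13: x0=(-1.0944, -0.5244) x1=(0.1794, 0.2664)
step 14: x0=(-1.0688, -0.5177) x1=(0.1843, 0.2361)
step 15: x0=(-1.0431, -0.5109) x1=(0.1889, 0.2055)
step 16: x0=(-1.0171, -0.5040) x1=(0.1932, 0.1749)
step 17: x0=(-0.9908, -0.4969) x1=(0.1973, 0.1441)
step 18: x0=(-0.9643, -0.4896) x1=(0.2011, 0.1131)
step 19: x0=(-0.9375, -0.4822) x1=(0.2047, 0.0820)
step 20: x0=(-0.9103, -0.4747) x1=(0.2078, 0.0508)
step 21: x0=(-0.8828, -0.4670) x1=(0.2107, 0.0193)
step 22: x0=(-0.8549, -0.4591) x1=(0.2132, -0.0123)
step 23: x0=(-0.8267, -0.4510) x1=(0.2152, -0.0440)
step 24: x0=(-0.7980, -0.4428) x1=(0.2169, -0.0760)
step 25: x0=(-0.7688, -0.4345) x1=(0.2181, -0.1081)
step 26: x0=(-0.7392, -0.4259) x1=(0.2187, -0.1403)
step 27: x0=(-0.7090, -0.4172) x1=(0.2188, -0.1728)
step 28: x0=(-0.6782, -0.4083) x1=(0.2183, -0.2054)
step 29: x0=(-0.6467, -0.3993) x1=(0.2171, -0.2381)
step 30: x0=(-0.6145, -0.3902) x1=(0.2152, -0.2710)
step 31: x0=(-0.5815, -0.3809) x1=(0.2124, -0.3040)
step 32: x0=(-0.5476, -0.3715) x1=(0.2088, -0.3371)
step 33: x0=(-0.5126, -0.3621) x1=(0.2041, -0.3703)
step 34: x0=(-0.4766, -0.3527) x1=(0.1983, -0.4034)
step 35: x0=(-0.4393, -0.3434) x1=(0.1912, -0.4365)
step 36: x0=(-0.4006, -0.3343) x1=(0.1827, -0.4693)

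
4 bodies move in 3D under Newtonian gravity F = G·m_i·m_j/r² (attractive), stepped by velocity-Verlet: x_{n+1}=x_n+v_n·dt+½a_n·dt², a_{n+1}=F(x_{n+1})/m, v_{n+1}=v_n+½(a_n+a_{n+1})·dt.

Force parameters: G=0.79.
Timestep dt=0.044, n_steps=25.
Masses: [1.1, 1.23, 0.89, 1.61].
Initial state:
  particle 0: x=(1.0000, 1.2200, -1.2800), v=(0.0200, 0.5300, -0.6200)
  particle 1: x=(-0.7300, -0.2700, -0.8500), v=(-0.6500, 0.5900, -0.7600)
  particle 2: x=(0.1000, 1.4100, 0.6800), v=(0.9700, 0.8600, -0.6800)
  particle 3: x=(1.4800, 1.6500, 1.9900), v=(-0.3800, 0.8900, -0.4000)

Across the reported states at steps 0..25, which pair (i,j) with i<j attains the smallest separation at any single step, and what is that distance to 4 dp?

step 0: x0=(1.0000, 1.2200, -1.2800) x1=(-0.7300, -0.2700, -0.8500) x2=(0.1000, 1.4100, 0.6800) x3=(1.4800, 1.6500, 1.9900)
step 1: x0=(1.0007, 1.2432, -1.3070) x1=(-0.7584, -0.2438, -0.8833) x2=(0.1429, 1.4478, 0.6500) x3=(1.4631, 1.6891, 1.9722)
step 2: x0=(1.0011, 1.2663, -1.3335) x1=(-0.7864, -0.2172, -0.9165) x2=(0.1864, 1.4853, 0.6200) x3=(1.4459, 1.7281, 1.9538)
step 3: x0=(1.0011, 1.2892, -1.3594) x1=(-0.8140, -0.1902, -0.9495) x2=(0.2304, 1.5228, 0.5900) x3=(1.4283, 1.7669, 1.9350)
step 4: x0=(1.0008, 1.3120, -1.3847) x1=(-0.8413, -0.1628, -0.9823) x2=(0.2748, 1.5601, 0.5601) x3=(1.4103, 1.8057, 1.9156)
step 5: x0=(1.0001, 1.3347, -1.4095) x1=(-0.8681, -0.1350, -1.0149) x2=(0.3198, 1.5973, 0.5301) x3=(1.3920, 1.8443, 1.8957)
step 6: x0=(0.9991, 1.3572, -1.4338) x1=(-0.8945, -0.1069, -1.0473) x2=(0.3653, 1.6343, 0.5003) x3=(1.3734, 1.8827, 1.8752)
step 7: x0=(0.9978, 1.3796, -1.4574) x1=(-0.9206, -0.0783, -1.0796) x2=(0.4113, 1.6713, 0.4706) x3=(1.3544, 1.9210, 1.8541)
step 8: x0=(0.9962, 1.4019, -1.4805) x1=(-0.9462, -0.0495, -1.1118) x2=(0.4577, 1.7081, 0.4411) x3=(1.3351, 1.9592, 1.8325)
step 9: x0=(0.9942, 1.4241, -1.5030) x1=(-0.9715, -0.0202, -1.1437) x2=(0.5045, 1.7448, 0.4117) x3=(1.3154, 1.9972, 1.8102)
step 10: x0=(0.9920, 1.4462, -1.5250) x1=(-0.9964, 0.0093, -1.1755) x2=(0.5518, 1.7815, 0.3827) x3=(1.2955, 2.0351, 1.7872)
step 11: x0=(0.9894, 1.4682, -1.5463) x1=(-1.0209, 0.0393, -1.2072) x2=(0.5995, 1.8181, 0.3539) x3=(1.2752, 2.0728, 1.7636)
step 12: x0=(0.9866, 1.4902, -1.5671) x1=(-1.0450, 0.0695, -1.2387) x2=(0.6476, 1.8546, 0.3254) x3=(1.2546, 2.1104, 1.7392)
step 13: x0=(0.9834, 1.5121, -1.5872) x1=(-1.0687, 0.1000, -1.2701) x2=(0.6960, 1.8911, 0.2973) x3=(1.2337, 2.1477, 1.7142)
step 14: x0=(0.9800, 1.5339, -1.6068) x1=(-1.0921, 0.1309, -1.3013) x2=(0.7448, 1.9276, 0.2697) x3=(1.2126, 2.1850, 1.6884)
step 15: x0=(0.9763, 1.5557, -1.6258) x1=(-1.1150, 0.1620, -1.3324) x2=(0.7937, 1.9640, 0.2424) x3=(1.1912, 2.2220, 1.6618)
step 16: x0=(0.9724, 1.5775, -1.6441) x1=(-1.1376, 0.1935, -1.3634) x2=(0.8429, 2.0004, 0.2157) x3=(1.1696, 2.2588, 1.6344)
step 17: x0=(0.9682, 1.5992, -1.6619) x1=(-1.1598, 0.2252, -1.3942) x2=(0.8923, 2.0367, 0.1895) x3=(1.1478, 2.2955, 1.6062)
step 18: x0=(0.9637, 1.6209, -1.6790) x1=(-1.1817, 0.2572, -1.4249) x2=(0.9417, 2.0731, 0.1639) x3=(1.1258, 2.3320, 1.5772)
step 19: x0=(0.9590, 1.6425, -1.6955) x1=(-1.2031, 0.2895, -1.4555) x2=(0.9912, 2.1094, 0.1389) x3=(1.1037, 2.3682, 1.5474)
step 20: x0=(0.9541, 1.6642, -1.7114) x1=(-1.2242, 0.3221, -1.4859) x2=(1.0407, 2.1458, 0.1145) x3=(1.0814, 2.4043, 1.5166)
step 21: x0=(0.9489, 1.6859, -1.7267) x1=(-1.2449, 0.3549, -1.5162) x2=(1.0900, 2.1821, 0.0908) x3=(1.0591, 2.4402, 1.4850)
step 22: x0=(0.9436, 1.7075, -1.7414) x1=(-1.2653, 0.3880, -1.5464) x2=(1.1392, 2.2185, 0.0678) x3=(1.0368, 2.4759, 1.4525)
step 23: x0=(0.9381, 1.7292, -1.7555) x1=(-1.2852, 0.4213, -1.5764) x2=(1.1881, 2.2549, 0.0454) x3=(1.0144, 2.5113, 1.4192)
step 24: x0=(0.9323, 1.7509, -1.7690) x1=(-1.3049, 0.4549, -1.6063) x2=(1.2367, 2.2913, 0.0237) x3=(0.9921, 2.5465, 1.3849)
step 25: x0=(0.9264, 1.7726, -1.7819) x1=(-1.3241, 0.4887, -1.6361) x2=(1.2849, 2.3277, 0.0027) x3=(0.9698, 2.5816, 1.3497)

pair (2,3), distance 1.4063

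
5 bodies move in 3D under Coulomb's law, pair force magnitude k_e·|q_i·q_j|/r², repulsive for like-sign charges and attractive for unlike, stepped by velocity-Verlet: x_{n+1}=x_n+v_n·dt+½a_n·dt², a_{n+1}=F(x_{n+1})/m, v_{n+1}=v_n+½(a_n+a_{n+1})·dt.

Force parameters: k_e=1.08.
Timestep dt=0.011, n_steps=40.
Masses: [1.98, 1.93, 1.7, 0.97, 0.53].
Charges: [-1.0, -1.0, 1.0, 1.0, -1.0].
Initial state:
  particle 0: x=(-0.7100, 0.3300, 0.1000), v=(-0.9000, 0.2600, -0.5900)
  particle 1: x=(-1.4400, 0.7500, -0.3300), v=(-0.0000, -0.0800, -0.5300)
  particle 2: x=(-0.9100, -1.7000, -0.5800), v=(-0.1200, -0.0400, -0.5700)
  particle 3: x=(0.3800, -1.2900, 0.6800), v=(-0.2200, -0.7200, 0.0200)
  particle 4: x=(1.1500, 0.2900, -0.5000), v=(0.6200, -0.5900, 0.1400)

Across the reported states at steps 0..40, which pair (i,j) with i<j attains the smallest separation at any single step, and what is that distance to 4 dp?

pair (0,1), distance 0.7398

step 0: x0=(-0.7100, 0.3300, 0.1000) x1=(-1.4400, 0.7500, -0.3300) x2=(-0.9100, -1.7000, -0.5800) x3=(0.3800, -1.2900, 0.6800) x4=(1.1500, 0.2900, -0.5000)
step 1: x0=(-0.7199, 0.3328, 0.0935) x1=(-1.4400, 0.7491, -0.3358) x2=(-0.9113, -1.7004, -0.5863) x3=(0.3776, -1.2979, 0.6802) x4=(1.1568, 0.2835, -0.4985)
step 2: x0=(-0.7297, 0.3356, 0.0871) x1=(-1.4401, 0.7483, -0.3417) x2=(-0.9127, -1.7008, -0.5926) x3=(0.3752, -1.3057, 0.6804) x4=(1.1637, 0.2769, -0.4969)
step 3: x0=(-0.7395, 0.3383, 0.0807) x1=(-1.4403, 0.7475, -0.3476) x2=(-0.9140, -1.7012, -0.5988) x3=(0.3728, -1.3135, 0.6806) x4=(1.1707, 0.2702, -0.4953)
step 4: x0=(-0.7492, 0.3410, 0.0744) x1=(-1.4405, 0.7466, -0.3536) x2=(-0.9154, -1.7015, -0.6051) x3=(0.3704, -1.3211, 0.6808) x4=(1.1777, 0.2635, -0.4938)
step 5: x0=(-0.7589, 0.3436, 0.0681) x1=(-1.4408, 0.7459, -0.3596) x2=(-0.9167, -1.7018, -0.6115) x3=(0.3680, -1.3288, 0.6810) x4=(1.1848, 0.2567, -0.4922)
step 6: x0=(-0.7685, 0.3461, 0.0618) x1=(-1.4411, 0.7451, -0.3656) x2=(-0.9181, -1.7021, -0.6178) x3=(0.3657, -1.3363, 0.6812) x4=(1.1919, 0.2498, -0.4906)
step 7: x0=(-0.7781, 0.3486, 0.0556) x1=(-1.4415, 0.7444, -0.3717) x2=(-0.9195, -1.7024, -0.6241) x3=(0.3633, -1.3438, 0.6814) x4=(1.1990, 0.2429, -0.4890)
step 8: x0=(-0.7876, 0.3510, 0.0494) x1=(-1.4420, 0.7436, -0.3778) x2=(-0.9209, -1.7026, -0.6304) x3=(0.3610, -1.3512, 0.6816) x4=(1.2062, 0.2359, -0.4874)
step 9: x0=(-0.7970, 0.3533, 0.0433) x1=(-1.4426, 0.7430, -0.3839) x2=(-0.9223, -1.7028, -0.6368) x3=(0.3587, -1.3586, 0.6818) x4=(1.2135, 0.2288, -0.4858)
step 10: x0=(-0.8064, 0.3556, 0.0372) x1=(-1.4432, 0.7423, -0.3901) x2=(-0.9237, -1.7029, -0.6431) x3=(0.3564, -1.3659, 0.6820) x4=(1.2207, 0.2216, -0.4841)
step 11: x0=(-0.8158, 0.3578, 0.0311) x1=(-1.4439, 0.7417, -0.3963) x2=(-0.9251, -1.7031, -0.6495) x3=(0.3541, -1.3731, 0.6822) x4=(1.2281, 0.2144, -0.4825)
step 12: x0=(-0.8251, 0.3600, 0.0252) x1=(-1.4447, 0.7411, -0.4026) x2=(-0.9266, -1.7032, -0.6559) x3=(0.3518, -1.3803, 0.6824) x4=(1.2355, 0.2071, -0.4808)
step 13: x0=(-0.8343, 0.3621, 0.0192) x1=(-1.4455, 0.7405, -0.4089) x2=(-0.9280, -1.7032, -0.6622) x3=(0.3496, -1.3874, 0.6825) x4=(1.2429, 0.1998, -0.4792)
step 14: x0=(-0.8434, 0.3641, 0.0133) x1=(-1.4464, 0.7399, -0.4153) x2=(-0.9294, -1.7033, -0.6686) x3=(0.3473, -1.3945, 0.6827) x4=(1.2503, 0.1923, -0.4775)
step 15: x0=(-0.8525, 0.3660, 0.0075) x1=(-1.4474, 0.7394, -0.4217) x2=(-0.9309, -1.7033, -0.6750) x3=(0.3451, -1.4015, 0.6829) x4=(1.2578, 0.1849, -0.4758)
step 16: x0=(-0.8616, 0.3679, 0.0017) x1=(-1.4484, 0.7389, -0.4282) x2=(-0.9324, -1.7033, -0.6814) x3=(0.3429, -1.4084, 0.6831) x4=(1.2654, 0.1773, -0.4741)
step 17: x0=(-0.8705, 0.3698, -0.0040) x1=(-1.4496, 0.7385, -0.4347) x2=(-0.9339, -1.7032, -0.6878) x3=(0.3407, -1.4153, 0.6832) x4=(1.2729, 0.1697, -0.4723)
step 18: x0=(-0.8794, 0.3715, -0.0097) x1=(-1.4508, 0.7381, -0.4412) x2=(-0.9354, -1.7032, -0.6943) x3=(0.3385, -1.4221, 0.6834) x4=(1.2805, 0.1620, -0.4706)
step 19: x0=(-0.8883, 0.3732, -0.0153) x1=(-1.4520, 0.7377, -0.4479) x2=(-0.9369, -1.7031, -0.7007) x3=(0.3363, -1.4289, 0.6836) x4=(1.2882, 0.1542, -0.4688)
step 20: x0=(-0.8970, 0.3748, -0.0208) x1=(-1.4534, 0.7373, -0.4546) x2=(-0.9384, -1.7029, -0.7071) x3=(0.3341, -1.4356, 0.6837) x4=(1.2959, 0.1464, -0.4671)
step 21: x0=(-0.9057, 0.3764, -0.0263) x1=(-1.4548, 0.7370, -0.4613) x2=(-0.9399, -1.7028, -0.7136) x3=(0.3320, -1.4423, 0.6839) x4=(1.3036, 0.1385, -0.4653)
step 22: x0=(-0.9144, 0.3778, -0.0317) x1=(-1.4563, 0.7367, -0.4681) x2=(-0.9414, -1.7026, -0.7200) x3=(0.3299, -1.4489, 0.6841) x4=(1.3113, 0.1305, -0.4635)
step 23: x0=(-0.9229, 0.3793, -0.0371) x1=(-1.4579, 0.7365, -0.4749) x2=(-0.9430, -1.7023, -0.7265) x3=(0.3278, -1.4554, 0.6842) x4=(1.3191, 0.1225, -0.4617)
step 24: x0=(-0.9314, 0.3806, -0.0424) x1=(-1.4596, 0.7363, -0.4819) x2=(-0.9445, -1.7021, -0.7330) x3=(0.3257, -1.4619, 0.6844) x4=(1.3269, 0.1144, -0.4598)
step 25: x0=(-0.9399, 0.3819, -0.0477) x1=(-1.4614, 0.7361, -0.4888) x2=(-0.9461, -1.7018, -0.7394) x3=(0.3236, -1.4683, 0.6846) x4=(1.3347, 0.1062, -0.4580)
step 26: x0=(-0.9482, 0.3831, -0.0528) x1=(-1.4632, 0.7360, -0.4959) x2=(-0.9476, -1.7015, -0.7459) x3=(0.3215, -1.4747, 0.6847) x4=(1.3426, 0.0979, -0.4561)
step 27: x0=(-0.9565, 0.3842, -0.0579) x1=(-1.4651, 0.7359, -0.5030) x2=(-0.9492, -1.7011, -0.7524) x3=(0.3194, -1.4810, 0.6849) x4=(1.3504, 0.0896, -0.4542)
step 28: x0=(-0.9647, 0.3852, -0.0630) x1=(-1.4671, 0.7358, -0.5102) x2=(-0.9508, -1.7008, -0.7589) x3=(0.3174, -1.4873, 0.6851) x4=(1.3584, 0.0813, -0.4523)
step 29: x0=(-0.9729, 0.3862, -0.0680) x1=(-1.4691, 0.7358, -0.5174) x2=(-0.9524, -1.7004, -0.7654) x3=(0.3154, -1.4935, 0.6852) x4=(1.3663, 0.0728, -0.4504)
step 30: x0=(-0.9809, 0.3871, -0.0729) x1=(-1.4713, 0.7358, -0.5247) x2=(-0.9540, -1.6999, -0.7720) x3=(0.3134, -1.4997, 0.6854) x4=(1.3742, 0.0643, -0.4485)
step 31: x0=(-0.9889, 0.3879, -0.0777) x1=(-1.4735, 0.7359, -0.5321) x2=(-0.9556, -1.6995, -0.7785) x3=(0.3114, -1.5058, 0.6855) x4=(1.3822, 0.0558, -0.4465)
step 32: x0=(-0.9969, 0.3887, -0.0825) x1=(-1.4758, 0.7360, -0.5396) x2=(-0.9572, -1.6990, -0.7850) x3=(0.3094, -1.5119, 0.6857) x4=(1.3902, 0.0471, -0.4446)
step 33: x0=(-1.0047, 0.3894, -0.0871) x1=(-1.4782, 0.7362, -0.5471) x2=(-0.9588, -1.6984, -0.7916) x3=(0.3075, -1.5179, 0.6859) x4=(1.3982, 0.0384, -0.4426)
step 34: x0=(-1.0125, 0.3900, -0.0918) x1=(-1.4807, 0.7364, -0.5547) x2=(-0.9605, -1.6979, -0.7981) x3=(0.3055, -1.5239, 0.6860) x4=(1.4063, 0.0297, -0.4406)
step 35: x0=(-1.0202, 0.3905, -0.0963) x1=(-1.4832, 0.7366, -0.5624) x2=(-0.9621, -1.6973, -0.8047) x3=(0.3036, -1.5298, 0.6862) x4=(1.4143, 0.0209, -0.4386)
step 36: x0=(-1.0279, 0.3909, -0.1008) x1=(-1.4858, 0.7369, -0.5701) x2=(-0.9638, -1.6967, -0.8113) x3=(0.3017, -1.5357, 0.6863) x4=(1.4224, 0.0120, -0.4365)
step 37: x0=(-1.0355, 0.3913, -0.1052) x1=(-1.4885, 0.7372, -0.5780) x2=(-0.9654, -1.6960, -0.8178) x3=(0.2998, -1.5415, 0.6865) x4=(1.4305, 0.0030, -0.4345)
step 38: x0=(-1.0430, 0.3916, -0.1095) x1=(-1.4913, 0.7376, -0.5859) x2=(-0.9671, -1.6954, -0.8244) x3=(0.2979, -1.5472, 0.6867) x4=(1.4386, -0.0060, -0.4324)
step 39: x0=(-1.0504, 0.3918, -0.1137) x1=(-1.4941, 0.7380, -0.5939) x2=(-0.9688, -1.6946, -0.8310) x3=(0.2961, -1.5530, 0.6868) x4=(1.4468, -0.0151, -0.4303)
step 40: x0=(-1.0578, 0.3920, -0.1178) x1=(-1.4971, 0.7385, -0.6019) x2=(-0.9705, -1.6939, -0.8376) x3=(0.2943, -1.5586, 0.6870) x4=(1.4549, -0.0242, -0.4282)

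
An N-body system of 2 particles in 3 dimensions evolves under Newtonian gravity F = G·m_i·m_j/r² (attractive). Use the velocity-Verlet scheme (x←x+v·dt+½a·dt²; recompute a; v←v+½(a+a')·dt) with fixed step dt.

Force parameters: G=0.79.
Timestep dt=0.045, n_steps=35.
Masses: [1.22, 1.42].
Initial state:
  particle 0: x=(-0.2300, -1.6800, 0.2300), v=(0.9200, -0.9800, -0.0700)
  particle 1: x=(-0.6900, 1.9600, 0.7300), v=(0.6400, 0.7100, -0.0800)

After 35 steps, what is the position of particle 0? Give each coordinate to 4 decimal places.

step 0: x0=(-0.2300, -1.6800, 0.2300) x1=(-0.6900, 1.9600, 0.7300)
step 1: x0=(-0.1886, -1.7240, 0.2269) x1=(-0.6612, 1.9919, 0.7264)
step 2: x0=(-0.1472, -1.7679, 0.2237) x1=(-0.6324, 2.0236, 0.7228)
step 3: x0=(-0.1059, -1.8116, 0.2206) x1=(-0.6035, 2.0552, 0.7191)
step 4: x0=(-0.0646, -1.8552, 0.2176) x1=(-0.5747, 2.0867, 0.7155)
step 5: x0=(-0.0232, -1.8986, 0.2145) x1=(-0.5458, 2.1181, 0.7118)
step 6: x0=(0.0181, -1.9419, 0.2115) x1=(-0.5169, 2.1494, 0.7081)
step 7: x0=(0.0593, -1.9850, 0.2084) x1=(-0.4880, 2.1805, 0.7044)
step 8: x0=(0.1006, -2.0281, 0.2054) x1=(-0.4591, 2.2115, 0.7007)
step 9: x0=(0.1418, -2.0710, 0.2024) x1=(-0.4301, 2.2425, 0.6969)
step 10: x0=(0.1831, -2.1138, 0.1994) x1=(-0.4012, 2.2733, 0.6932)
step 11: x0=(0.2243, -2.1565, 0.1965) x1=(-0.3722, 2.3041, 0.6895)
step 12: x0=(0.2655, -2.1991, 0.1935) x1=(-0.3433, 2.3347, 0.6857)
step 13: x0=(0.3067, -2.2415, 0.1905) x1=(-0.3143, 2.3653, 0.6819)
step 14: x0=(0.3479, -2.2839, 0.1876) x1=(-0.2853, 2.3957, 0.6781)
step 15: x0=(0.3890, -2.3262, 0.1847) x1=(-0.2563, 2.4261, 0.6743)
step 16: x0=(0.4302, -2.3684, 0.1818) x1=(-0.2273, 2.4564, 0.6706)
step 17: x0=(0.4713, -2.4104, 0.1788) x1=(-0.1983, 2.4866, 0.6667)
step 18: x0=(0.5124, -2.4524, 0.1759) x1=(-0.1692, 2.5167, 0.6629)
step 19: x0=(0.5535, -2.4943, 0.1730) x1=(-0.1402, 2.5468, 0.6591)
step 20: x0=(0.5946, -2.5362, 0.1702) x1=(-0.1111, 2.5768, 0.6553)
step 21: x0=(0.6357, -2.5779, 0.1673) x1=(-0.0820, 2.6067, 0.6514)
step 22: x0=(0.6768, -2.6195, 0.1644) x1=(-0.0530, 2.6366, 0.6476)
step 23: x0=(0.7179, -2.6611, 0.1616) x1=(-0.0239, 2.6663, 0.6438)
step 24: x0=(0.7589, -2.7026, 0.1587) x1=(0.0052, 2.6961, 0.6399)
step 25: x0=(0.8000, -2.7440, 0.1559) x1=(0.0343, 2.7257, 0.6360)
step 26: x0=(0.8410, -2.7854, 0.1530) x1=(0.0635, 2.7553, 0.6322)
step 27: x0=(0.8820, -2.8267, 0.1502) x1=(0.0926, 2.7848, 0.6283)
step 28: x0=(0.9230, -2.8679, 0.1473) x1=(0.1217, 2.8143, 0.6244)
step 29: x0=(0.9640, -2.9090, 0.1445) x1=(0.1508, 2.8437, 0.6206)
step 30: x0=(1.0050, -2.9501, 0.1417) x1=(0.1800, 2.8730, 0.6167)
step 31: x0=(1.0460, -2.9911, 0.1389) x1=(0.2091, 2.9023, 0.6128)
step 32: x0=(1.0870, -3.0321, 0.1361) x1=(0.2383, 2.9316, 0.6089)
step 33: x0=(1.1280, -3.0729, 0.1333) x1=(0.2675, 2.9608, 0.6050)
step 34: x0=(1.1689, -3.1138, 0.1305) x1=(0.2967, 2.9899, 0.6011)
step 35: x0=(1.2099, -3.1545, 0.1277) x1=(0.3258, 3.0190, 0.5972)

(1.2099, -3.1545, 0.1277)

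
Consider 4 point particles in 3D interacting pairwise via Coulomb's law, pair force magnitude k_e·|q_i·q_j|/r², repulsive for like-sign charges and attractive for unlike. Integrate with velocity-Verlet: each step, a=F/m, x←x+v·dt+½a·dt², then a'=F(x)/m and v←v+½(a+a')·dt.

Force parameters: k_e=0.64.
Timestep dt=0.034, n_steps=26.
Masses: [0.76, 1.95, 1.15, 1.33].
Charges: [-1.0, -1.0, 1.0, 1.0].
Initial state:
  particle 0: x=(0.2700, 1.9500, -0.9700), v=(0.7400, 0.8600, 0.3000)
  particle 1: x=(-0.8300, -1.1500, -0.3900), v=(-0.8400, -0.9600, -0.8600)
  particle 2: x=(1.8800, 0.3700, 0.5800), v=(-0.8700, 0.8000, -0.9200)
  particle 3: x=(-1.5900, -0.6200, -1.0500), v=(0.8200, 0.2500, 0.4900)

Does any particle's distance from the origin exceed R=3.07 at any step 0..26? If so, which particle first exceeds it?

step 0: x0=(0.2700, 1.9500, -0.9700) x1=(-0.8300, -1.1500, -0.3900) x2=(1.8800, 0.3700, 0.5800) x3=(-1.5900, -0.6200, -1.0500)
step 1: x0=(0.2952, 1.9792, -0.9598) x1=(-0.8586, -1.1826, -0.4193) x2=(1.8504, 0.3972, 0.5487) x3=(-1.5620, -0.6116, -1.0332)
step 2: x0=(0.3204, 2.0083, -0.9495) x1=(-0.8875, -1.2150, -0.4488) x2=(1.8207, 0.4245, 0.5173) x3=(-1.5337, -0.6034, -1.0162)
step 3: x0=(0.3457, 2.0374, -0.9391) x1=(-0.9165, -1.2472, -0.4784) x2=(1.7910, 0.4518, 0.4859) x3=(-1.5050, -0.5954, -0.9989)
step 4: x0=(0.3711, 2.0663, -0.9287) x1=(-0.9457, -1.2793, -0.5083) x2=(1.7612, 0.4791, 0.4545) x3=(-1.4761, -0.5878, -0.9814)
step 5: x0=(0.3965, 2.0951, -0.9182) x1=(-0.9751, -1.3110, -0.5383) x2=(1.7313, 0.5065, 0.4230) x3=(-1.4469, -0.5805, -0.9636)
step 6: x0=(0.4219, 2.1239, -0.9076) x1=(-1.0047, -1.3425, -0.5684) x2=(1.7014, 0.5339, 0.3914) x3=(-1.4174, -0.5736, -0.9456)
step 7: x0=(0.4474, 2.1525, -0.8970) x1=(-1.0345, -1.3736, -0.5987) x2=(1.6714, 0.5614, 0.3598) x3=(-1.3876, -0.5672, -0.9273)
step 8: x0=(0.4730, 2.1809, -0.8862) x1=(-1.0644, -1.4044, -0.6292) x2=(1.6414, 0.5889, 0.3281) x3=(-1.3576, -0.5613, -0.9088)
step 9: x0=(0.4987, 2.2093, -0.8754) x1=(-1.0944, -1.4348, -0.6597) x2=(1.6113, 0.6166, 0.2964) x3=(-1.3274, -0.5560, -0.8902)
step 10: x0=(0.5244, 2.2375, -0.8645) x1=(-1.1245, -1.4647, -0.6904) x2=(1.5812, 0.6443, 0.2646) x3=(-1.2971, -0.5512, -0.8714)
step 11: x0=(0.5502, 2.2655, -0.8535) x1=(-1.1547, -1.4943, -0.7211) x2=(1.5510, 0.6721, 0.2327) x3=(-1.2667, -0.5470, -0.8525)
step 12: x0=(0.5761, 2.2933, -0.8423) x1=(-1.1849, -1.5235, -0.7519) x2=(1.5207, 0.6999, 0.2008) x3=(-1.2362, -0.5434, -0.8336)
step 13: x0=(0.6020, 2.3210, -0.8311) x1=(-1.2152, -1.5523, -0.7827) x2=(1.4905, 0.7279, 0.1688) x3=(-1.2057, -0.5403, -0.8146)
step 14: x0=(0.6280, 2.3485, -0.8198) x1=(-1.2454, -1.5807, -0.8136) x2=(1.4601, 0.7560, 0.1368) x3=(-1.1753, -0.5378, -0.7956)
step 15: x0=(0.6541, 2.3757, -0.8083) x1=(-1.2755, -1.6088, -0.8444) x2=(1.4298, 0.7842, 0.1047) x3=(-1.1449, -0.5357, -0.7767)
step 16: x0=(0.6803, 2.4027, -0.7967) x1=(-1.3057, -1.6365, -0.8751) x2=(1.3994, 0.8126, 0.0725) x3=(-1.1146, -0.5341, -0.7577)
step 17: x0=(0.7065, 2.4295, -0.7851) x1=(-1.3357, -1.6640, -0.9059) x2=(1.3689, 0.8410, 0.0402) x3=(-1.0843, -0.5329, -0.7389)
step 18: x0=(0.7328, 2.4561, -0.7733) x1=(-1.3657, -1.6912, -0.9366) x2=(1.3385, 0.8697, 0.0079) x3=(-1.0543, -0.5321, -0.7201)
step 19: x0=(0.7592, 2.4824, -0.7614) x1=(-1.3956, -1.7181, -0.9672) x2=(1.3080, 0.8985, -0.0244) x3=(-1.0243, -0.5316, -0.7015)
step 20: x0=(0.7856, 2.5084, -0.7493) x1=(-1.4255, -1.7449, -0.9978) x2=(1.2775, 0.9275, -0.0569) x3=(-0.9945, -0.5315, -0.6829)
step 21: x0=(0.8121, 2.5341, -0.7372) x1=(-1.4552, -1.7714, -1.0283) x2=(1.2470, 0.9566, -0.0894) x3=(-0.9648, -0.5316, -0.6644)
step 22: x0=(0.8387, 2.5595, -0.7249) x1=(-1.4849, -1.7977, -1.0588) x2=(1.2164, 0.9860, -0.1220) x3=(-0.9352, -0.5321, -0.6460)
step 23: x0=(0.8653, 2.5846, -0.7125) x1=(-1.5145, -1.8239, -1.0892) x2=(1.1859, 1.0156, -0.1546) x3=(-0.9058, -0.5327, -0.6277)
step 24: x0=(0.8920, 2.6093, -0.7000) x1=(-1.5440, -1.8500, -1.1196) x2=(1.1554, 1.0454, -0.1873) x3=(-0.8766, -0.5336, -0.6095)
step 25: x0=(0.9187, 2.6336, -0.6874) x1=(-1.5735, -1.8759, -1.1499) x2=(1.1248, 1.0755, -0.2201) x3=(-0.8475, -0.5347, -0.5913)
step 26: x0=(0.9454, 2.6576, -0.6746) x1=(-1.6029, -1.9016, -1.1801) x2=(1.0943, 1.1059, -0.2529) x3=(-0.8185, -0.5359, -0.5733)

no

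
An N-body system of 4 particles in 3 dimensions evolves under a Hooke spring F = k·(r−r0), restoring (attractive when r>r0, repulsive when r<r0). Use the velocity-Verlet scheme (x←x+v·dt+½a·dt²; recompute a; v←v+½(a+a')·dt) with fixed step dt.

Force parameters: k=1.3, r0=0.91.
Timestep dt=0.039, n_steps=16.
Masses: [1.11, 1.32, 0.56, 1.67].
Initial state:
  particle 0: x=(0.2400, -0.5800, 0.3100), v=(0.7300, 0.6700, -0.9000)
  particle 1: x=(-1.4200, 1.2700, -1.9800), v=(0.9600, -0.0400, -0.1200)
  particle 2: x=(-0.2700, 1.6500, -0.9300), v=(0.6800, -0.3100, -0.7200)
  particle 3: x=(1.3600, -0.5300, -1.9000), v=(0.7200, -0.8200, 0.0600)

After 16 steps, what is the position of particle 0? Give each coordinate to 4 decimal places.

step 0: x0=(0.2400, -0.5800, 0.3100) x1=(-1.4200, 1.2700, -1.9800) x2=(-0.2700, 1.6500, -0.9300) x3=(1.3600, -0.5300, -1.9000)
step 1: x0=(0.2677, -0.5513, 0.2714) x1=(-1.3798, 1.2666, -1.9830) x2=(-0.2418, 1.6324, -0.9586) x3=(1.3858, -0.5603, -1.8965)
step 2: x0=(0.2940, -0.5178, 0.2261) x1=(-1.3340, 1.2594, -1.9829) x2=(-0.2102, 1.6040, -0.9883) x3=(1.4071, -0.5873, -1.8907)
step 3: x0=(0.3188, -0.4797, 0.1743) x1=(-1.2828, 1.2485, -1.9796) x2=(-0.1752, 1.5651, -1.0188) x3=(1.4239, -0.6109, -1.8826)
step 4: x0=(0.3422, -0.4373, 0.1161) x1=(-1.2264, 1.2340, -1.9734) x2=(-0.1368, 1.5160, -1.0501) x3=(1.4363, -0.6311, -1.8725)
step 5: x0=(0.3643, -0.3908, 0.0519) x1=(-1.1648, 1.2158, -1.9643) x2=(-0.0951, 1.4572, -1.0820) x3=(1.4444, -0.6478, -1.8604)
step 6: x0=(0.3852, -0.3407, -0.0179) x1=(-1.0982, 1.1941, -1.9526) x2=(-0.0501, 1.3894, -1.1146) x3=(1.4483, -0.6610, -1.8464)
step 7: x0=(0.4049, -0.2873, -0.0932) x1=(-1.0268, 1.1689, -1.9383) x2=(-0.0021, 1.3131, -1.1476) x3=(1.4482, -0.6710, -1.8307)
step 8: x0=(0.4236, -0.2310, -0.1733) x1=(-0.9510, 1.1404, -1.9218) x2=(0.0490, 1.2291, -1.1810) x3=(1.4442, -0.6776, -1.8135)
step 9: x0=(0.4413, -0.1723, -0.2580) x1=(-0.8709, 1.1087, -1.9031) x2=(0.1028, 1.1382, -1.2147) x3=(1.4366, -0.6810, -1.7948)
step 10: x0=(0.4582, -0.1115, -0.3467) x1=(-0.7869, 1.0739, -1.8824) x2=(0.1593, 1.0414, -1.2488) x3=(1.4255, -0.6813, -1.7748)
step 11: x0=(0.4744, -0.0492, -0.4389) x1=(-0.6991, 1.0363, -1.8601) x2=(0.2181, 0.9393, -1.2831) x3=(1.4112, -0.6787, -1.7537)
step 12: x0=(0.4900, 0.0143, -0.5342) x1=(-0.6081, 0.9960, -1.8364) x2=(0.2790, 0.8331, -1.3178) x3=(1.3939, -0.6733, -1.7316)
step 13: x0=(0.5052, 0.0785, -0.6320) x1=(-0.5140, 0.9532, -1.8114) x2=(0.3417, 0.7235, -1.3529) x3=(1.3738, -0.6653, -1.7087)
step 14: x0=(0.5202, 0.1429, -0.7317) x1=(-0.4173, 0.9083, -1.7853) x2=(0.4060, 0.6114, -1.3886) x3=(1.3514, -0.6549, -1.6852)
step 15: x0=(0.5351, 0.2073, -0.8328) x1=(-0.3183, 0.8613, -1.7585) x2=(0.4716, 0.4977, -1.4250) x3=(1.3267, -0.6424, -1.6611)
step 16: x0=(0.5499, 0.2714, -0.9346) x1=(-0.2173, 0.8127, -1.7310) x2=(0.5381, 0.3829, -1.4626) x3=(1.3002, -0.6279, -1.6367)

(0.5499, 0.2714, -0.9346)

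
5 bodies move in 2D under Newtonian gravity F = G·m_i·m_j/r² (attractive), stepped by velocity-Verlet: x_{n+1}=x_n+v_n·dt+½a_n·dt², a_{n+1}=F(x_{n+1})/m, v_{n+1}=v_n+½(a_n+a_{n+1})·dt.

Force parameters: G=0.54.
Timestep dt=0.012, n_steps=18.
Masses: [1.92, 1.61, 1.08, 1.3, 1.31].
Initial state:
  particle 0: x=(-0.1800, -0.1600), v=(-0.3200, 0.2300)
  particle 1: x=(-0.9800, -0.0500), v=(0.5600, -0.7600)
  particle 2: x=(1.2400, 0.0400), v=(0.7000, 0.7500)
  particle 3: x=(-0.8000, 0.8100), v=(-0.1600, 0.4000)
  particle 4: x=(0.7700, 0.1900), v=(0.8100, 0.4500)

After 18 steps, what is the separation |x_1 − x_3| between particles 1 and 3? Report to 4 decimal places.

1.0515

step 0: x0=(-0.1800, -0.1600) x1=(-0.9800, -0.0500) x2=(1.2400, 0.0400) x3=(-0.8000, 0.8100) x4=(0.7700, 0.1900)
step 1: x0=(-0.1839, -0.1572) x1=(-0.9731, -0.0591) x2=(1.2481, 0.0491) x3=(-0.8019, 0.8147) x4=(0.7798, 0.1953)
step 2: x0=(-0.1879, -0.1542) x1=(-0.9659, -0.0680) x2=(1.2558, 0.0582) x3=(-0.8037, 0.8191) x4=(0.7897, 0.2005)
step 3: x0=(-0.1920, -0.1511) x1=(-0.9585, -0.0769) x2=(1.2629, 0.0676) x3=(-0.8054, 0.8232) x4=(0.7997, 0.2055)
step 4: x0=(-0.1962, -0.1479) x1=(-0.9506, -0.0857) x2=(1.2694, 0.0770) x3=(-0.8070, 0.8271) x4=(0.8099, 0.2104)
step 5: x0=(-0.2006, -0.1446) x1=(-0.9425, -0.0943) x2=(1.2755, 0.0865) x3=(-0.8086, 0.8307) x4=(0.8203, 0.2152)
step 6: x0=(-0.2051, -0.1412) x1=(-0.9340, -0.1029) x2=(1.2809, 0.0962) x3=(-0.8101, 0.8340) x4=(0.8308, 0.2198)
step 7: x0=(-0.2098, -0.1377) x1=(-0.9252, -0.1113) x2=(1.2859, 0.1060) x3=(-0.8114, 0.8371) x4=(0.8415, 0.2243)
step 8: x0=(-0.2147, -0.1340) x1=(-0.9160, -0.1197) x2=(1.2902, 0.1159) x3=(-0.8127, 0.8400) x4=(0.8524, 0.2286)
step 9: x0=(-0.2197, -0.1302) x1=(-0.9065, -0.1279) x2=(1.2940, 0.1259) x3=(-0.8139, 0.8426) x4=(0.8635, 0.2328)
step 10: x0=(-0.2249, -0.1264) x1=(-0.8966, -0.1361) x2=(1.2971, 0.1360) x3=(-0.8150, 0.8449) x4=(0.8749, 0.2369)
step 11: x0=(-0.2304, -0.1224) x1=(-0.8863, -0.1441) x2=(1.2996, 0.1463) x3=(-0.8160, 0.8470) x4=(0.8865, 0.2408)
step 12: x0=(-0.2360, -0.1184) x1=(-0.8756, -0.1519) x2=(1.3015, 0.1566) x3=(-0.8169, 0.8489) x4=(0.8984, 0.2446)
step 13: x0=(-0.2419, -0.1143) x1=(-0.8645, -0.1597) x2=(1.3026, 0.1671) x3=(-0.8177, 0.8506) x4=(0.9107, 0.2483)
step 14: x0=(-0.2481, -0.1101) x1=(-0.8530, -0.1673) x2=(1.3031, 0.1777) x3=(-0.8185, 0.8519) x4=(0.9232, 0.2518)
step 15: x0=(-0.2546, -0.1059) x1=(-0.8410, -0.1748) x2=(1.3027, 0.1885) x3=(-0.8191, 0.8531) x4=(0.9362, 0.2552)
step 16: x0=(-0.2613, -0.1016) x1=(-0.8285, -0.1821) x2=(1.3016, 0.1993) x3=(-0.8196, 0.8540) x4=(0.9496, 0.2584)
step 17: x0=(-0.2684, -0.0972) x1=(-0.8155, -0.1893) x2=(1.2995, 0.2103) x3=(-0.8200, 0.8547) x4=(0.9635, 0.2616)
step 18: x0=(-0.2758, -0.0929) x1=(-0.8020, -0.1962) x2=(1.2965, 0.2214) x3=(-0.8203, 0.8551) x4=(0.9780, 0.2645)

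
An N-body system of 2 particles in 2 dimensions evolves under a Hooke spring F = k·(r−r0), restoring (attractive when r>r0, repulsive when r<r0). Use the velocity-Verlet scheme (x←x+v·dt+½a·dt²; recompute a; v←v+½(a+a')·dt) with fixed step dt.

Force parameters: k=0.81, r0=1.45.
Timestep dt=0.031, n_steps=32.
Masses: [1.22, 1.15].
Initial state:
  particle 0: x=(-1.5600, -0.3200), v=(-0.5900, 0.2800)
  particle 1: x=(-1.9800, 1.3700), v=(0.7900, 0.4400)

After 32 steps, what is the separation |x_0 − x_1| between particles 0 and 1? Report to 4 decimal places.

step 0: x0=(-1.5600, -0.3200) x1=(-1.9800, 1.3700)
step 1: x0=(-1.5783, -0.3112) x1=(-1.9555, 1.3835)
step 2: x0=(-1.5967, -0.3023) x1=(-1.9309, 1.3969)
step 3: x0=(-1.6151, -0.2932) x1=(-1.9063, 1.4101)
step 4: x0=(-1.6335, -0.2839) x1=(-1.8817, 1.4231)
step 5: x0=(-1.6519, -0.2744) x1=(-1.8571, 1.4358)
step 6: x0=(-1.6704, -0.2647) x1=(-1.8324, 1.4485)
step 7: x0=(-1.6889, -0.2549) x1=(-1.8077, 1.4609)
step 8: x0=(-1.7073, -0.2449) x1=(-1.7830, 1.4731)
step 9: x0=(-1.7258, -0.2348) x1=(-1.7583, 1.4852)
step 10: x0=(-1.7443, -0.2244) x1=(-1.7336, 1.4971)
step 11: x0=(-1.7628, -0.2139) x1=(-1.7089, 1.5088)
step 12: x0=(-1.7813, -0.2032) x1=(-1.6841, 1.5203)
step 13: x0=(-1.7998, -0.1924) x1=(-1.6595, 1.5316)
step 14: x0=(-1.8183, -0.1814) x1=(-1.6348, 1.5428)
step 15: x0=(-1.8367, -0.1701) x1=(-1.6101, 1.5537)
step 16: x0=(-1.8552, -0.1587) x1=(-1.5855, 1.5645)
step 17: x0=(-1.8736, -0.1472) x1=(-1.5609, 1.5751)
step 18: x0=(-1.8919, -0.1354) x1=(-1.5363, 1.5854)
step 19: x0=(-1.9103, -0.1234) x1=(-1.5118, 1.5956)
step 20: x0=(-1.9285, -0.1113) x1=(-1.4873, 1.6055)
step 21: x0=(-1.9468, -0.0989) x1=(-1.4629, 1.6153)
step 22: x0=(-1.9649, -0.0863) x1=(-1.4385, 1.6248)
step 23: x0=(-1.9830, -0.0736) x1=(-1.4142, 1.6341)
step 24: x0=(-2.0011, -0.0606) x1=(-1.3900, 1.6432)
step 25: x0=(-2.0190, -0.0474) x1=(-1.3659, 1.6520)
step 26: x0=(-2.0369, -0.0340) x1=(-1.3418, 1.6606)
step 27: x0=(-2.0547, -0.0203) x1=(-1.3179, 1.6690)
step 28: x0=(-2.0724, -0.0064) x1=(-1.2940, 1.6771)
step 29: x0=(-2.0899, 0.0077) x1=(-1.2703, 1.6850)
step 30: x0=(-2.1074, 0.0220) x1=(-1.2467, 1.6926)
step 31: x0=(-2.1247, 0.0366) x1=(-1.2232, 1.7000)
step 32: x0=(-2.1419, 0.0514) x1=(-1.1999, 1.7071)

1.9049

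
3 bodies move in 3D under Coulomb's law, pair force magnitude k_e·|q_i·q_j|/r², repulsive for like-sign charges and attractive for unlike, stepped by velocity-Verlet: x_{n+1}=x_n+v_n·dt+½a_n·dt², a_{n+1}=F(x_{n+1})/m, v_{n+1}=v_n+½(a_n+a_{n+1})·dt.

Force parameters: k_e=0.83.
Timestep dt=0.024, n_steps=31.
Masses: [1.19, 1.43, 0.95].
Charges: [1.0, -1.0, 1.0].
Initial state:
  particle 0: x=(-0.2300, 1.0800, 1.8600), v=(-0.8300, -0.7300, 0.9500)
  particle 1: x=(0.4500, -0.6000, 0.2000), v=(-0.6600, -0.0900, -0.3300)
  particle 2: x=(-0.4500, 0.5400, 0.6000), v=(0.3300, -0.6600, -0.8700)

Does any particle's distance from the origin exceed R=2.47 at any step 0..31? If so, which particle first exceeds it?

step 0: x0=(-0.2300, 1.0800, 1.8600) x1=(0.4500, -0.6000, 0.2000) x2=(-0.4500, 0.5400, 0.6000)
step 1: x0=(-0.2499, 1.0625, 1.8829) x1=(0.4341, -0.6021, 0.1921) x2=(-0.4420, 0.5240, 0.5790)
step 2: x0=(-0.2697, 1.0450, 1.9059) x1=(0.4181, -0.6040, 0.1843) x2=(-0.4340, 0.5078, 0.5577)
step 3: x0=(-0.2896, 1.0276, 1.9290) x1=(0.4020, -0.6058, 0.1766) x2=(-0.4258, 0.4913, 0.5361)
step 4: x0=(-0.3093, 1.0102, 1.9523) x1=(0.3858, -0.6074, 0.1689) x2=(-0.4175, 0.4745, 0.5142)
step 5: x0=(-0.3291, 0.9927, 1.9756) x1=(0.3695, -0.6088, 0.1614) x2=(-0.4090, 0.4574, 0.4921)
step 6: x0=(-0.3488, 0.9754, 1.9991) x1=(0.3530, -0.6101, 0.1539) x2=(-0.4004, 0.4401, 0.4697)
step 7: x0=(-0.3685, 0.9580, 2.0227) x1=(0.3364, -0.6112, 0.1465) x2=(-0.3917, 0.4224, 0.4470)
step 8: x0=(-0.3882, 0.9406, 2.0464) x1=(0.3197, -0.6121, 0.1392) x2=(-0.3828, 0.4045, 0.4242)
step 9: x0=(-0.4078, 0.9232, 2.0701) x1=(0.3029, -0.6128, 0.1319) x2=(-0.3737, 0.3863, 0.4011)
step 10: x0=(-0.4275, 0.9059, 2.0939) x1=(0.2860, -0.6133, 0.1248) x2=(-0.3644, 0.3677, 0.3777)
step 11: x0=(-0.4471, 0.8885, 2.1179) x1=(0.2689, -0.6136, 0.1177) x2=(-0.3550, 0.3489, 0.3542)
step 12: x0=(-0.4667, 0.8712, 2.1418) x1=(0.2516, -0.6136, 0.1108) x2=(-0.3453, 0.3296, 0.3304)
step 13: x0=(-0.4864, 0.8538, 2.1659) x1=(0.2342, -0.6134, 0.1039) x2=(-0.3355, 0.3100, 0.3064)
step 14: x0=(-0.5060, 0.8364, 2.1899) x1=(0.2167, -0.6130, 0.0971) x2=(-0.3254, 0.2901, 0.2822)
step 15: x0=(-0.5256, 0.8191, 2.2141) x1=(0.1990, -0.6122, 0.0904) x2=(-0.3150, 0.2697, 0.2579)
step 16: x0=(-0.5452, 0.8017, 2.2383) x1=(0.1811, -0.6112, 0.0838) x2=(-0.3044, 0.2489, 0.2333)
step 17: x0=(-0.5648, 0.7843, 2.2625) x1=(0.1630, -0.6099, 0.0772) x2=(-0.2936, 0.2276, 0.2085)
step 18: x0=(-0.5844, 0.7669, 2.2868) x1=(0.1448, -0.6082, 0.0708) x2=(-0.2825, 0.2058, 0.1836)
step 19: x0=(-0.6039, 0.7495, 2.3111) x1=(0.1264, -0.6062, 0.0644) x2=(-0.2711, 0.1835, 0.1585)
step 20: x0=(-0.6235, 0.7321, 2.3354) x1=(0.1078, -0.6037, 0.0581) x2=(-0.2594, 0.1606, 0.1332)
step 21: x0=(-0.6431, 0.7147, 2.3598) x1=(0.0889, -0.6009, 0.0519) x2=(-0.2474, 0.1371, 0.1078)
step 22: x0=(-0.6627, 0.6973, 2.3841) x1=(0.0699, -0.5975, 0.0458) x2=(-0.2351, 0.1128, 0.0822)
step 23: x0=(-0.6823, 0.6799, 2.4086) x1=(0.0506, -0.5936, 0.0397) x2=(-0.2224, 0.0877, 0.0565)
step 24: x0=(-0.7018, 0.6625, 2.4330) x1=(0.0310, -0.5892, 0.0337) x2=(-0.2094, 0.0618, 0.0308)
step 25: x0=(-0.7214, 0.6450, 2.4574) x1=(0.0113, -0.5840, 0.0277) x2=(-0.1959, 0.0349, 0.0049)
step 26: x0=(-0.7410, 0.6276, 2.4819) x1=(-0.0088, -0.5781, 0.0218) x2=(-0.1821, 0.0068, -0.0210)
step 27: x0=(-0.7605, 0.6101, 2.5063) x1=(-0.0291, -0.5713, 0.0158) x2=(-0.1679, -0.0226, -0.0468)
step 28: x0=(-0.7801, 0.5927, 2.5308) x1=(-0.0497, -0.5635, 0.0097) x2=(-0.1533, -0.0535, -0.0726)
step 29: x0=(-0.7997, 0.5752, 2.5553) x1=(-0.0705, -0.5546, 0.0035) x2=(-0.1383, -0.0862, -0.0981)
step 30: x0=(-0.8193, 0.5577, 2.5798) x1=(-0.0915, -0.5442, -0.0030) x2=(-0.1230, -0.1209, -0.1233)
step 31: x0=(-0.8388, 0.5403, 2.6043) x1=(-0.1127, -0.5322, -0.0100) x2=(-0.1076, -0.1582, -0.1478)

yes, particle 0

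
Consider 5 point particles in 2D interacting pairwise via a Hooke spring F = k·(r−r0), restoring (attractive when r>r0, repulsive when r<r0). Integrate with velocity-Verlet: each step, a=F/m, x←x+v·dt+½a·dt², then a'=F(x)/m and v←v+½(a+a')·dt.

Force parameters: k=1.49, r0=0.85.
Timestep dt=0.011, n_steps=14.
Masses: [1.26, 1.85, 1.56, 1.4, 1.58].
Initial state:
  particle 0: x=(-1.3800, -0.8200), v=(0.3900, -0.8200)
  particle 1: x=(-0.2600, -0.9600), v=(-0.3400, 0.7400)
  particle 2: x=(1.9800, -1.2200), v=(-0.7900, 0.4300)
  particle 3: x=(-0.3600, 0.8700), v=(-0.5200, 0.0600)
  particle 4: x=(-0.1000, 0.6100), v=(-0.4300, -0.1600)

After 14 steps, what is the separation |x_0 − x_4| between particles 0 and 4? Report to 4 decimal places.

1.8471

step 0: x0=(-1.3800, -0.8200) x1=(-0.2600, -0.9600) x2=(1.9800, -1.2200) x3=(-0.3600, 0.8700) x4=(-0.1000, 0.6100)
step 1: x0=(-1.3754, -0.8289) x1=(-0.2637, -0.9518) x2=(1.9709, -1.2151) x3=(-0.3657, 0.8705) x4=(-0.1047, 0.6081)
step 2: x0=(-1.3703, -0.8376) x1=(-0.2673, -0.9434) x2=(1.9610, -1.2098) x3=(-0.3712, 0.8705) x4=(-0.1092, 0.6058)
step 3: x0=(-1.3645, -0.8461) x1=(-0.2707, -0.9349) x2=(1.9503, -1.2041) x3=(-0.3767, 0.8702) x4=(-0.1137, 0.6031)
step 4: x0=(-1.3582, -0.8544) x1=(-0.2741, -0.9262) x2=(1.9387, -1.1981) x3=(-0.3820, 0.8694) x4=(-0.1180, 0.6001)
step 5: x0=(-1.3513, -0.8625) x1=(-0.2773, -0.9174) x2=(1.9264, -1.1917) x3=(-0.3872, 0.8683) x4=(-0.1222, 0.5968)
step 6: x0=(-1.3439, -0.8703) x1=(-0.2804, -0.9085) x2=(1.9133, -1.1849) x3=(-0.3924, 0.8667) x4=(-0.1263, 0.5931)
step 7: x0=(-1.3359, -0.8780) x1=(-0.2835, -0.8994) x2=(1.8994, -1.1778) x3=(-0.3974, 0.8648) x4=(-0.1303, 0.5890)
step 8: x0=(-1.3274, -0.8853) x1=(-0.2864, -0.8902) x2=(1.8847, -1.1703) x3=(-0.4023, 0.8625) x4=(-0.1342, 0.5846)
step 9: x0=(-1.3184, -0.8925) x1=(-0.2891, -0.8808) x2=(1.8692, -1.1625) x3=(-0.4070, 0.8598) x4=(-0.1380, 0.5799)
step 10: x0=(-1.3088, -0.8995) x1=(-0.2918, -0.8713) x2=(1.8530, -1.1543) x3=(-0.4117, 0.8567) x4=(-0.1417, 0.5749)
step 11: x0=(-1.2987, -0.9062) x1=(-0.2944, -0.8617) x2=(1.8360, -1.1458) x3=(-0.4163, 0.8532) x4=(-0.1452, 0.5695)
step 12: x0=(-1.2881, -0.9126) x1=(-0.2969, -0.8520) x2=(1.8182, -1.1370) x3=(-0.4207, 0.8493) x4=(-0.1486, 0.5638)
step 13: x0=(-1.2770, -0.9189) x1=(-0.2992, -0.8421) x2=(1.7997, -1.1278) x3=(-0.4251, 0.8450) x4=(-0.1520, 0.5577)
step 14: x0=(-1.2654, -0.9249) x1=(-0.3014, -0.8321) x2=(1.7805, -1.1182) x3=(-0.4293, 0.8404) x4=(-0.1552, 0.5513)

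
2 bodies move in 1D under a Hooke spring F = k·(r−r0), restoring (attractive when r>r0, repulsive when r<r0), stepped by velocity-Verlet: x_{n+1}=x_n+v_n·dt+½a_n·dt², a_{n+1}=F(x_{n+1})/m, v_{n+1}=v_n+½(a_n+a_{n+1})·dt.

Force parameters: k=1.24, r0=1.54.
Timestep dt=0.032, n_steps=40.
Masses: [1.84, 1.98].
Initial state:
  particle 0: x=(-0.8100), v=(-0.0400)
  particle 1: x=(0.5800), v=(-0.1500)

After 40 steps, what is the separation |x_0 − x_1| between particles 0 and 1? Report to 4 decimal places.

1.4275

step 0: x0=(-0.8100) x1=(0.5800)
step 1: x0=(-0.8113) x1=(0.5752)
step 2: x0=(-0.8128) x1=(0.5706)
step 3: x0=(-0.8143) x1=(0.5660)
step 4: x0=(-0.8160) x1=(0.5616)
step 5: x0=(-0.8177) x1=(0.5572)
step 6: x0=(-0.8196) x1=(0.5530)
step 7: x0=(-0.8216) x1=(0.5489)
step 8: x0=(-0.8237) x1=(0.5448)
step 9: x0=(-0.8260) x1=(0.5409)
step 10: x0=(-0.8283) x1=(0.5371)
step 11: x0=(-0.8308) x1=(0.5334)
step 12: x0=(-0.8334) x1=(0.5299)
step 13: x0=(-0.8361) x1=(0.5264)
step 14: x0=(-0.8389) x1=(0.5230)
step 15: x0=(-0.8419) x1=(0.5198)
step 16: x0=(-0.8450) x1=(0.5167)
step 17: x0=(-0.8482) x1=(0.5137)
step 18: x0=(-0.8515) x1=(0.5108)
step 19: x0=(-0.8550) x1=(0.5080)
step 20: x0=(-0.8585) x1=(0.5053)
step 21: x0=(-0.8622) x1=(0.5028)
step 22: x0=(-0.8661) x1=(0.5003)
step 23: x0=(-0.8700) x1=(0.4980)
step 24: x0=(-0.8741) x1=(0.4958)
step 25: x0=(-0.8782) x1=(0.4937)
step 26: x0=(-0.8825) x1=(0.4917)
step 27: x0=(-0.8869) x1=(0.4898)
step 28: x0=(-0.8914) x1=(0.4880)
step 29: x0=(-0.8961) x1=(0.4863)
step 30: x0=(-0.9008) x1=(0.4847)
step 31: x0=(-0.9056) x1=(0.4832)
step 32: x0=(-0.9106) x1=(0.4818)
step 33: x0=(-0.9156) x1=(0.4805)
step 34: x0=(-0.9208) x1=(0.4793)
step 35: x0=(-0.9260) x1=(0.4782)
step 36: x0=(-0.9314) x1=(0.4772)
step 37: x0=(-0.9368) x1=(0.4762)
step 38: x0=(-0.9423) x1=(0.4754)
step 39: x0=(-0.9479) x1=(0.4746)
step 40: x0=(-0.9536) x1=(0.4739)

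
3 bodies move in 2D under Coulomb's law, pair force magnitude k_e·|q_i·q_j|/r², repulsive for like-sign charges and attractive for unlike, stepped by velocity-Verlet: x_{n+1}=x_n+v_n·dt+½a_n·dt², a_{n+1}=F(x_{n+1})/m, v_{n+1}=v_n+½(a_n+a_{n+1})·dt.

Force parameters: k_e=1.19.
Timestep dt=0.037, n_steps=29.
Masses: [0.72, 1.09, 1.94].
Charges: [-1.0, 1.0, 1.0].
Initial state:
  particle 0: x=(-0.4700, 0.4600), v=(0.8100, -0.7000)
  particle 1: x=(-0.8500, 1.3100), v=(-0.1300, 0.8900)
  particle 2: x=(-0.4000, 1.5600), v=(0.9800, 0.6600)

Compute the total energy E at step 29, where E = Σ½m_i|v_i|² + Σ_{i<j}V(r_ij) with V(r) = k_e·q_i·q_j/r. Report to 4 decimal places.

step 0: x0=(-0.4700, 0.4600) x1=(-0.8500, 1.3100) x2=(-0.4000, 1.5600)
step 1: x0=(-0.4405, 0.4362) x1=(-0.8569, 1.3408) x2=(-0.3624, 1.5848)
step 2: x0=(-0.4118, 0.4162) x1=(-0.8676, 1.3680) x2=(-0.3223, 1.6103)
step 3: x0=(-0.3839, 0.3996) x1=(-0.8816, 1.3923) x2=(-0.2802, 1.6361)
step 4: x0=(-0.3567, 0.3861) x1=(-0.8983, 1.4142) x2=(-0.2362, 1.6621)
step 5: x0=(-0.3302, 0.3755) x1=(-0.9173, 1.4341) x2=(-0.1907, 1.6882)
step 6: x0=(-0.3043, 0.3675) x1=(-0.9381, 1.4522) x2=(-0.1439, 1.7143)
step 7: x0=(-0.2789, 0.3620) x1=(-0.9606, 1.4689) x2=(-0.0960, 1.7403)
step 8: x0=(-0.2541, 0.3587) x1=(-0.9843, 1.4843) x2=(-0.0473, 1.7662)
step 9: x0=(-0.2298, 0.3576) x1=(-1.0090, 1.4985) x2=(0.0023, 1.7919)
step 10: x0=(-0.2060, 0.3586) x1=(-1.0346, 1.5117) x2=(0.0525, 1.8174)
step 11: x0=(-0.1827, 0.3615) x1=(-1.0609, 1.5239) x2=(0.1033, 1.8428)
step 12: x0=(-0.1598, 0.3662) x1=(-1.0877, 1.5354) x2=(0.1546, 1.8679)
step 13: x0=(-0.1374, 0.3726) x1=(-1.1150, 1.5460) x2=(0.2063, 1.8928)
step 14: x0=(-0.1154, 0.3808) x1=(-1.1427, 1.5560) x2=(0.2584, 1.9175)
step 15: x0=(-0.0938, 0.3904) x1=(-1.1707, 1.5654) x2=(0.3108, 1.9420)
step 16: x0=(-0.0725, 0.4016) x1=(-1.1989, 1.5741) x2=(0.3634, 1.9662)
step 17: x0=(-0.0517, 0.4143) x1=(-1.2272, 1.5823) x2=(0.4163, 1.9902)
step 18: x0=(-0.0311, 0.4283) x1=(-1.2557, 1.5900) x2=(0.4693, 2.0140)
step 19: x0=(-0.0110, 0.4436) x1=(-1.2842, 1.5973) x2=(0.5225, 2.0376)
step 20: x0=(0.0089, 0.4602) x1=(-1.3128, 1.6040) x2=(0.5759, 2.0609)
step 21: x0=(0.0285, 0.4781) x1=(-1.3414, 1.6104) x2=(0.6294, 2.0840)
step 22: x0=(0.0478, 0.4971) x1=(-1.3700, 1.6164) x2=(0.6830, 2.1069)
step 23: x0=(0.0669, 0.5172) x1=(-1.3986, 1.6220) x2=(0.7366, 2.1296)
step 24: x0=(0.0856, 0.5385) x1=(-1.4271, 1.6273) x2=(0.7904, 2.1520)
step 25: x0=(0.1042, 0.5608) x1=(-1.4556, 1.6322) x2=(0.8441, 2.1743)
step 26: x0=(0.1225, 0.5841) x1=(-1.4839, 1.6369) x2=(0.8980, 2.1963)
step 27: x0=(0.1406, 0.6084) x1=(-1.5122, 1.6413) x2=(0.9518, 2.2182)
step 28: x0=(0.1586, 0.6336) x1=(-1.5403, 1.6454) x2=(1.0056, 2.2398)
step 29: x0=(0.1763, 0.6597) x1=(-1.5684, 1.6493) x2=(1.0595, 2.2612)
step 0 velocities: v0=(0.8100, -0.7000) v1=(-0.1300, 0.8900) v2=(0.9800, 0.6600)
step 0: KE=2.2076, PE=-0.0461, E=2.1616
step 29 velocities: v0=(0.4775, 0.7176) v1=(-0.7562, 0.1017) v2=(1.4552, 0.5768)
step 29: KE=2.9617, PE=-0.8029, E=2.1588

2.1588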